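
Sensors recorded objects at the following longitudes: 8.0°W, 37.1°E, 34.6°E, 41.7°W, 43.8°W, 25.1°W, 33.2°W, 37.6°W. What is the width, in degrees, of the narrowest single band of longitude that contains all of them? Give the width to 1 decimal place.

Sort the longitudes: -43.8°, -41.7°, -37.6°, -33.2°, -25.1°, -8.0°, +34.6°, +37.1°.
Eastward gaps between consecutive values (wrapping around): 2.1°, 4.1°, 4.4°, 8.1°, 17.1°, 42.6°, 2.5°, 279.1°.
Largest gap = 279.1° ⇒ minimal covering band is its complement: 360° − 279.1° = 80.9°.
Band runs from -43.8° eastward to +37.1°.

80.9°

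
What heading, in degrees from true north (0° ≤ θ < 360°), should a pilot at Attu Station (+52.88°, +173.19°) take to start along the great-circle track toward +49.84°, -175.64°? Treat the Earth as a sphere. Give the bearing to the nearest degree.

Δλ = -175.64 − 173.19 = -348.83°; wrapped into (−180°, 180°]: 11.17°.
θ = atan2( sin Δλ · cos φ₂ , cos φ₁ · sin φ₂ − sin φ₁ · cos φ₂ · cos Δλ )
  = atan2(0.12494, -0.04329) = 109.112° → normalised to [0°, 360°): 109.112°.

109°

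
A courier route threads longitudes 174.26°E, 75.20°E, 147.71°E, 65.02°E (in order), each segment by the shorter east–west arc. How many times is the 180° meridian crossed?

0

Leg 1: +174.26° → +75.20°, shortest Δλ = -99.06° (west) — does not cross 180°.
Leg 2: +75.20° → +147.71°, shortest Δλ = 72.51° (east) — does not cross 180°.
Leg 3: +147.71° → +65.02°, shortest Δλ = -82.69° (west) — does not cross 180°.
Total crossings: 0.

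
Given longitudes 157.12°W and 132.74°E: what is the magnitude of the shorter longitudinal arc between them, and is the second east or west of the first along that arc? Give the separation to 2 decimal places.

Raw difference: 132.74 − -157.12 = 289.86°.
Normalise into (−180°, 180°]: 289.86° − 360° = -70.14°.
Negative ⇒ the second point lies to the west; separation 70.14°.

70.14° west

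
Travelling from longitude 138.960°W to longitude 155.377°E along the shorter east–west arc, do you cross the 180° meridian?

Naïve |155.377 − -138.960| = 294.337° > 180°, so the shorter arc goes the other way round — across 180°.
Signed shortest Δλ = ((155.377 − -138.960 + 180) mod 360) − 180 = -65.663°.
Going west by 65.663° from -138.960° passes through 180° before reaching +155.377°.

Yes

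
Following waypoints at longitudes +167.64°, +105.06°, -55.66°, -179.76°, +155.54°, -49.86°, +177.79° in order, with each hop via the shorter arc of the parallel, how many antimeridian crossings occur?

3

Leg 1: +167.64° → +105.06°, shortest Δλ = -62.58° (west) — does not cross 180°.
Leg 2: +105.06° → -55.66°, shortest Δλ = -160.72° (west) — does not cross 180°.
Leg 3: -55.66° → -179.76°, shortest Δλ = -124.1° (west) — does not cross 180°.
Leg 4: -179.76° → +155.54°, shortest Δλ = -24.7° (west) — crosses 180°.
Leg 5: +155.54° → -49.86°, shortest Δλ = 154.6° (east) — crosses 180°.
Leg 6: -49.86° → +177.79°, shortest Δλ = -132.35° (west) — crosses 180°.
Total crossings: 3.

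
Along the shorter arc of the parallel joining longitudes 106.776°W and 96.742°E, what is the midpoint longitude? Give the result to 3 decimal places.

174.983°E

Signed shortest Δλ from -106.776° to +96.742° is -156.482°.
Midpoint longitude = -106.776° + (-156.482°)/2 = -106.776° − 78.241° = -185.017°.
Normalise into (−180°, 180°]: +174.983°.
(The naïve average (-106.776 + +96.742)/2 = -5.017° is on the wrong side of the globe.)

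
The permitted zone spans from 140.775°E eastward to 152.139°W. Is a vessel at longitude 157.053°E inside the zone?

Yes

Band width going east from +140.775° to -152.139°: ((-152.139 − 140.775) mod 360) = 67.086°.
Offset of +157.053° east of the west edge: ((157.053 − 140.775) mod 360) = 16.278°.
16.278° ≤ 67.086° ⇒ inside.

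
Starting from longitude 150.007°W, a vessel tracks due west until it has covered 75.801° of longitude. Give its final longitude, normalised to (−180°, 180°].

134.192°E

Start at -150.007°; shift −75.801° → -225.808°.
-225.808° lies outside (−180°, 180°]; add 360° → +134.192°.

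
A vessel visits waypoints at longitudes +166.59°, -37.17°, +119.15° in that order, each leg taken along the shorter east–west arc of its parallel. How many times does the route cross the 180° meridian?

1

Leg 1: +166.59° → -37.17°, shortest Δλ = 156.24° (east) — crosses 180°.
Leg 2: -37.17° → +119.15°, shortest Δλ = 156.32° (east) — does not cross 180°.
Total crossings: 1.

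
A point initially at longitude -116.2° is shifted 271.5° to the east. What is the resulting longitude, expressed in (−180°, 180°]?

+155.3°

Start at -116.2°; shift +271.5° → +155.3°.
+155.3° already lies in (−180°, 180°].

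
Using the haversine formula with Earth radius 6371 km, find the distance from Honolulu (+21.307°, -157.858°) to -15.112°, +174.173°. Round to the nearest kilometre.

5071 km

Δλ = 174.173 − -157.858 = 332.031°; wrapped into (−180°, 180°]: -27.969°.
Δφ = -15.112 − 21.307 = -36.419°.
a = sin²(Δφ/2) + cos φ₁ · cos φ₂ · sin²(Δλ/2) = 0.150177.
c = 2·atan2(√a, √(1−a)) = 0.79590 rad → d = 6371·c ≈ 5070.65 km.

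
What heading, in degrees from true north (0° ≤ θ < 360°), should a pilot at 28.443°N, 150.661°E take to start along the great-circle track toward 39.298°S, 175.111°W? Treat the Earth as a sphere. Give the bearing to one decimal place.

Δλ = -175.111 − 150.661 = -325.772°; wrapped into (−180°, 180°]: 34.228°.
θ = atan2( sin Δλ · cos φ₂ , cos φ₁ · sin φ₂ − sin φ₁ · cos φ₂ · cos Δλ )
  = atan2(0.43529, -0.86165) = 153.198° → normalised to [0°, 360°): 153.198°.

153.2°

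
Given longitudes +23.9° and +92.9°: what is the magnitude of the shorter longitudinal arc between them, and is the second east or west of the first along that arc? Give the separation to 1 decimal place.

Raw difference: 92.9 − 23.9 = 69.0°.
Normalise into (−180°, 180°]: 69.0° stays 69.0°.
Positive ⇒ the second point lies to the east; separation 69.0°.

69.0° east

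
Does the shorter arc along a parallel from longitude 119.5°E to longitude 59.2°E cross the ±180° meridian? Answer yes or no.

No

Signed shortest Δλ = ((59.2 − 119.5 + 180) mod 360) − 180 = -60.3°.
Going west by 60.3° from +119.5° reaches +59.2° without touching 180°.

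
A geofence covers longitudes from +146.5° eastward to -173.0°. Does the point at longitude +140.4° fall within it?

No

Band width going east from +146.5° to -173.0°: ((-173.0 − 146.5) mod 360) = 40.5°.
Offset of +140.4° east of the west edge: ((140.4 − 146.5) mod 360) = 353.9°.
353.9° > 40.5° ⇒ outside.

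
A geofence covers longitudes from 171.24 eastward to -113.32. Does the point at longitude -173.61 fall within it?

Band width going east from +171.24° to -113.32°: ((-113.32 − 171.24) mod 360) = 75.44°.
Offset of -173.61° east of the west edge: ((-173.61 − 171.24) mod 360) = 15.15°.
15.15° ≤ 75.44° ⇒ inside.

Yes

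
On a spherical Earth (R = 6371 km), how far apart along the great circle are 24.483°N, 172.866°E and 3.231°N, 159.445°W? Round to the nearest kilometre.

3793 km

Δλ = -159.445 − 172.866 = -332.311°; wrapped into (−180°, 180°]: 27.689°.
Δφ = 3.231 − 24.483 = -21.252°.
a = sin²(Δφ/2) + cos φ₁ · cos φ₂ · sin²(Δλ/2) = 0.086030.
c = 2·atan2(√a, √(1−a)) = 0.59537 rad → d = 6371·c ≈ 3793.11 km.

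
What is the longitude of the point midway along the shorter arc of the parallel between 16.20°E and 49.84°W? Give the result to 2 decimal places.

16.82°W

Signed shortest Δλ from +16.20° to -49.84° is -66.04°.
Midpoint longitude = +16.20° + (-66.04°)/2 = +16.20° − 33.02° = -16.82°.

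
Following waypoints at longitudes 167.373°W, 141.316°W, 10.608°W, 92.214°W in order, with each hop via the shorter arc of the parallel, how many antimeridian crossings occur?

Leg 1: -167.373° → -141.316°, shortest Δλ = 26.057° (east) — does not cross 180°.
Leg 2: -141.316° → -10.608°, shortest Δλ = 130.708° (east) — does not cross 180°.
Leg 3: -10.608° → -92.214°, shortest Δλ = -81.606° (west) — does not cross 180°.
Total crossings: 0.

0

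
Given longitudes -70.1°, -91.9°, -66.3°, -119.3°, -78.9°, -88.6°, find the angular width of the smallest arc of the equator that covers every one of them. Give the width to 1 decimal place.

Sort the longitudes: -119.3°, -91.9°, -88.6°, -78.9°, -70.1°, -66.3°.
Eastward gaps between consecutive values (wrapping around): 27.4°, 3.3°, 9.7°, 8.8°, 3.8°, 307.0°.
Largest gap = 307.0° ⇒ minimal covering band is its complement: 360° − 307.0° = 53.0°.
Band runs from -119.3° eastward to -66.3°.

53.0°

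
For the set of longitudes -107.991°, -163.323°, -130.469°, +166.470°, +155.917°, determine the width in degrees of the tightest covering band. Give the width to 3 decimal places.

Sort the longitudes: -163.323°, -130.469°, -107.991°, +155.917°, +166.470°.
Eastward gaps between consecutive values (wrapping around): 32.854°, 22.478°, 263.908°, 10.553°, 30.207°.
Largest gap = 263.908° ⇒ minimal covering band is its complement: 360° − 263.908° = 96.092°.
Band runs from +155.917° eastward to -107.991°, crossing the antimeridian.

96.092°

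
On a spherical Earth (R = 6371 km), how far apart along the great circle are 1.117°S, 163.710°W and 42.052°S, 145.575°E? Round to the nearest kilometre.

Δλ = 145.575 − -163.710 = 309.285°; wrapped into (−180°, 180°]: -50.715°.
Δφ = -42.052 − -1.117 = -40.935°.
a = sin²(Δφ/2) + cos φ₁ · cos φ₂ · sin²(Δλ/2) = 0.258437.
c = 2·atan2(√a, √(1−a)) = 1.06657 rad → d = 6371·c ≈ 6795.15 km.

6795 km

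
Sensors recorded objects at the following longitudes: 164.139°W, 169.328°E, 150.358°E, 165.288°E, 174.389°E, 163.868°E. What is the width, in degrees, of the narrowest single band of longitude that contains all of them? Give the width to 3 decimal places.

45.503°

Sort the longitudes: -164.139°, +150.358°, +163.868°, +165.288°, +169.328°, +174.389°.
Eastward gaps between consecutive values (wrapping around): 314.497°, 13.510°, 1.420°, 4.040°, 5.061°, 21.472°.
Largest gap = 314.497° ⇒ minimal covering band is its complement: 360° − 314.497° = 45.503°.
Band runs from +150.358° eastward to -164.139°, crossing the antimeridian.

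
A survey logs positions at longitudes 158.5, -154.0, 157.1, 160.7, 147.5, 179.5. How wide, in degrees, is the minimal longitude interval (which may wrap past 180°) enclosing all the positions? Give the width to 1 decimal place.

Sort the longitudes: -154.0°, +147.5°, +157.1°, +158.5°, +160.7°, +179.5°.
Eastward gaps between consecutive values (wrapping around): 301.5°, 9.6°, 1.4°, 2.2°, 18.8°, 26.5°.
Largest gap = 301.5° ⇒ minimal covering band is its complement: 360° − 301.5° = 58.5°.
Band runs from +147.5° eastward to -154.0°, crossing the antimeridian.

58.5°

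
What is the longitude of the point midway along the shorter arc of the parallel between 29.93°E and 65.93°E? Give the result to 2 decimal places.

47.93°E

Signed shortest Δλ from +29.93° to +65.93° is +36.00°.
Midpoint longitude = +29.93° + (+36.00°)/2 = +29.93° + 18.00° = +47.93°.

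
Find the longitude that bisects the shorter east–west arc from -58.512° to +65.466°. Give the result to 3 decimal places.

+3.477°

Signed shortest Δλ from -58.512° to +65.466° is +123.978°.
Midpoint longitude = -58.512° + (+123.978°)/2 = -58.512° + 61.989° = +3.477°.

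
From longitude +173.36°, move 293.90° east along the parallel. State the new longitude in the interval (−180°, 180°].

Start at +173.36°; shift +293.90° → +467.26°.
+467.26° lies outside (−180°, 180°]; subtract 360° → +107.26°.

+107.26°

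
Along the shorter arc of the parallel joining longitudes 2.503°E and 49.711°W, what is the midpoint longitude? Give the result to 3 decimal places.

23.604°W

Signed shortest Δλ from +2.503° to -49.711° is -52.214°.
Midpoint longitude = +2.503° + (-52.214°)/2 = +2.503° − 26.107° = -23.604°.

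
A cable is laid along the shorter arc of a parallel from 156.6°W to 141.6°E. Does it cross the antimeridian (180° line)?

Naïve |141.6 − -156.6| = 298.2° > 180°, so the shorter arc goes the other way round — across 180°.
Signed shortest Δλ = ((141.6 − -156.6 + 180) mod 360) − 180 = -61.8°.
Going west by 61.8° from -156.6° passes through 180° before reaching +141.6°.

Yes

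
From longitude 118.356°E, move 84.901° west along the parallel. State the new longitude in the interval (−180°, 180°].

Start at +118.356°; shift −84.901° → +33.455°.
+33.455° already lies in (−180°, 180°].

33.455°E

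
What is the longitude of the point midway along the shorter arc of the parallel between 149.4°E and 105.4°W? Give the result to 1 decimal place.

158.0°W

Signed shortest Δλ from +149.4° to -105.4° is +105.2°.
Midpoint longitude = +149.4° + (+105.2°)/2 = +149.4° + 52.6° = +202.0°.
Normalise into (−180°, 180°]: -158.0°.
(The naïve average (+149.4 + -105.4)/2 = 22.0° is on the wrong side of the globe.)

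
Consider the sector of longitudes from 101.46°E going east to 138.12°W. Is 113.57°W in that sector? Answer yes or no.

No

Band width going east from +101.46° to -138.12°: ((-138.12 − 101.46) mod 360) = 120.42°.
Offset of -113.57° east of the west edge: ((-113.57 − 101.46) mod 360) = 144.97°.
144.97° > 120.42° ⇒ outside.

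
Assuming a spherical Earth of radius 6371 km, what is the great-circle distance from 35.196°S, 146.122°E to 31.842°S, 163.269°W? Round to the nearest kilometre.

Δλ = -163.269 − 146.122 = -309.391°; wrapped into (−180°, 180°]: 50.609°.
Δφ = -31.842 − -35.196 = 3.354°.
a = sin²(Δφ/2) + cos φ₁ · cos φ₂ · sin²(Δλ/2) = 0.127684.
c = 2·atan2(√a, √(1−a)) = 0.73081 rad → d = 6371·c ≈ 4656.02 km.

4656 km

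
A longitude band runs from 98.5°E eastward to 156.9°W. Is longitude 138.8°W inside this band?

No

Band width going east from +98.5° to -156.9°: ((-156.9 − 98.5) mod 360) = 104.6°.
Offset of -138.8° east of the west edge: ((-138.8 − 98.5) mod 360) = 122.7°.
122.7° > 104.6° ⇒ outside.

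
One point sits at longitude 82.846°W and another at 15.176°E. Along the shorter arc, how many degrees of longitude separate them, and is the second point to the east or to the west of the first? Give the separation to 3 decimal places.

Raw difference: 15.176 − -82.846 = 98.022°.
Normalise into (−180°, 180°]: 98.022° stays 98.022°.
Positive ⇒ the second point lies to the east; separation 98.022°.

98.022° east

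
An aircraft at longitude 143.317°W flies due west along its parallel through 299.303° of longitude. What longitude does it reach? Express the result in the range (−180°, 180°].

82.620°W

Start at -143.317°; shift −299.303° → -442.620°.
-442.620° lies outside (−180°, 180°]; add 360° → -82.620°.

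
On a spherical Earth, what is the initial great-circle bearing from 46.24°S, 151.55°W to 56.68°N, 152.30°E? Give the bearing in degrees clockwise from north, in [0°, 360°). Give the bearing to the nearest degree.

330°

Δλ = 152.30 − -151.55 = 303.85°; wrapped into (−180°, 180°]: -56.15°.
θ = atan2( sin Δλ · cos φ₂ , cos φ₁ · sin φ₂ − sin φ₁ · cos φ₂ · cos Δλ )
  = atan2(-0.45621, 0.79894) = -29.727° → normalised to [0°, 360°): 330.273°.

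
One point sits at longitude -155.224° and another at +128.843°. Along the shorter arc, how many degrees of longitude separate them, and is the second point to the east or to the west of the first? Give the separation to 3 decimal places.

75.933° west

Raw difference: 128.843 − -155.224 = 284.067°.
Normalise into (−180°, 180°]: 284.067° − 360° = -75.933°.
Negative ⇒ the second point lies to the west; separation 75.933°.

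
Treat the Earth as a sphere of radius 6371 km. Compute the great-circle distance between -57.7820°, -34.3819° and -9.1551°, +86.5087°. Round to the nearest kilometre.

Δλ = 86.5087 − -34.3819 = 120.8906°.
Δφ = -9.1551 − -57.7820 = 48.6269°.
a = sin²(Δφ/2) + cos φ₁ · cos φ₂ · sin²(Δλ/2) = 0.567810.
c = 2·atan2(√a, √(1−a)) = 1.70684 rad → d = 6371·c ≈ 10874.25 km.

10874 km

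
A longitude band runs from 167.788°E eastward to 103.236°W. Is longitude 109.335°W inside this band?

Band width going east from +167.788° to -103.236°: ((-103.236 − 167.788) mod 360) = 88.976°.
Offset of -109.335° east of the west edge: ((-109.335 − 167.788) mod 360) = 82.877°.
82.877° ≤ 88.976° ⇒ inside.

Yes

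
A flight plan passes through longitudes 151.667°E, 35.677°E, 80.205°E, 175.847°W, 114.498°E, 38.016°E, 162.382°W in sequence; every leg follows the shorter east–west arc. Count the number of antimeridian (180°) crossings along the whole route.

Leg 1: +151.667° → +35.677°, shortest Δλ = -115.99° (west) — does not cross 180°.
Leg 2: +35.677° → +80.205°, shortest Δλ = 44.528° (east) — does not cross 180°.
Leg 3: +80.205° → -175.847°, shortest Δλ = 103.948° (east) — crosses 180°.
Leg 4: -175.847° → +114.498°, shortest Δλ = -69.655° (west) — crosses 180°.
Leg 5: +114.498° → +38.016°, shortest Δλ = -76.482° (west) — does not cross 180°.
Leg 6: +38.016° → -162.382°, shortest Δλ = 159.602° (east) — crosses 180°.
Total crossings: 3.

3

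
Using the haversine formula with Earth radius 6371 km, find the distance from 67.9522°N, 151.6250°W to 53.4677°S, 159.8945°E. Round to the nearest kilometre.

14081 km

Δλ = 159.8945 − -151.6250 = 311.5195°; wrapped into (−180°, 180°]: -48.4805°.
Δφ = -53.4677 − 67.9522 = -121.4199°.
a = sin²(Δφ/2) + cos φ₁ · cos φ₂ · sin²(Δλ/2) = 0.798319.
c = 2·atan2(√a, √(1−a)) = 2.21010 rad → d = 6371·c ≈ 14080.56 km.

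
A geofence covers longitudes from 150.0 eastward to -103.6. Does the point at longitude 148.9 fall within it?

No

Band width going east from +150.0° to -103.6°: ((-103.6 − 150.0) mod 360) = 106.4°.
Offset of +148.9° east of the west edge: ((148.9 − 150.0) mod 360) = 358.9°.
358.9° > 106.4° ⇒ outside.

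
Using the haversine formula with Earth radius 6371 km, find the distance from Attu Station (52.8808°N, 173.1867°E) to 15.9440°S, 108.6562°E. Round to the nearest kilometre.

Δλ = 108.6562 − 173.1867 = -64.5305°.
Δφ = -15.9440 − 52.8808 = -68.8248°.
a = sin²(Δφ/2) + cos φ₁ · cos φ₂ · sin²(Δλ/2) = 0.484755.
c = 2·atan2(√a, √(1−a)) = 1.54030 rad → d = 6371·c ≈ 9813.26 km.

9813 km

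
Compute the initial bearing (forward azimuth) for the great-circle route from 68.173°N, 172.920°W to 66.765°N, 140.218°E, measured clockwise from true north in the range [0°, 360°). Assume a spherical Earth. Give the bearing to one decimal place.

287.6°

Δλ = 140.218 − -172.920 = 313.138°; wrapped into (−180°, 180°]: -46.862°.
θ = atan2( sin Δλ · cos φ₂ , cos φ₁ · sin φ₂ − sin φ₁ · cos φ₂ · cos Δλ )
  = atan2(-0.28787, 0.09124) = -72.414° → normalised to [0°, 360°): 287.586°.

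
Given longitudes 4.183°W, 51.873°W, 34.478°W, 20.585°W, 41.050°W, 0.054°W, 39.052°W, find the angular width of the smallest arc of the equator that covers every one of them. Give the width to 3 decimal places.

Sort the longitudes: -51.873°, -41.050°, -39.052°, -34.478°, -20.585°, -4.183°, -0.054°.
Eastward gaps between consecutive values (wrapping around): 10.823°, 1.998°, 4.574°, 13.893°, 16.402°, 4.129°, 308.181°.
Largest gap = 308.181° ⇒ minimal covering band is its complement: 360° − 308.181° = 51.819°.
Band runs from -51.873° eastward to -0.054°.

51.819°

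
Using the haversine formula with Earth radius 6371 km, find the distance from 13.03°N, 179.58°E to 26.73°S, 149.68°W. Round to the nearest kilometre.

Δλ = -149.68 − 179.58 = -329.26°; wrapped into (−180°, 180°]: 30.74°.
Δφ = -26.73 − 13.03 = -39.76°.
a = sin²(Δφ/2) + cos φ₁ · cos φ₂ · sin²(Δλ/2) = 0.176764.
c = 2·atan2(√a, √(1−a)) = 0.86785 rad → d = 6371·c ≈ 5529.04 km.

5529 km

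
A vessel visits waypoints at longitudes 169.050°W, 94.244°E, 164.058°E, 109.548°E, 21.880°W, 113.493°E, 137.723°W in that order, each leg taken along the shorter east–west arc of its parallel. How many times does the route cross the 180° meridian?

Leg 1: -169.050° → +94.244°, shortest Δλ = -96.706° (west) — crosses 180°.
Leg 2: +94.244° → +164.058°, shortest Δλ = 69.814° (east) — does not cross 180°.
Leg 3: +164.058° → +109.548°, shortest Δλ = -54.51° (west) — does not cross 180°.
Leg 4: +109.548° → -21.880°, shortest Δλ = -131.428° (west) — does not cross 180°.
Leg 5: -21.880° → +113.493°, shortest Δλ = 135.373° (east) — does not cross 180°.
Leg 6: +113.493° → -137.723°, shortest Δλ = 108.784° (east) — crosses 180°.
Total crossings: 2.

2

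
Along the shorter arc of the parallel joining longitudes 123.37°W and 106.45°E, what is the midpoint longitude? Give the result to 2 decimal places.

171.54°E

Signed shortest Δλ from -123.37° to +106.45° is -130.18°.
Midpoint longitude = -123.37° + (-130.18°)/2 = -123.37° − 65.09° = -188.46°.
Normalise into (−180°, 180°]: +171.54°.
(The naïve average (-123.37 + +106.45)/2 = -8.46° is on the wrong side of the globe.)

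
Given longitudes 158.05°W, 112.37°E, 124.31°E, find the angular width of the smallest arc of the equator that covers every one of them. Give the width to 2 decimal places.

Sort the longitudes: -158.05°, +112.37°, +124.31°.
Eastward gaps between consecutive values (wrapping around): 270.42°, 11.94°, 77.64°.
Largest gap = 270.42° ⇒ minimal covering band is its complement: 360° − 270.42° = 89.58°.
Band runs from +112.37° eastward to -158.05°, crossing the antimeridian.

89.58°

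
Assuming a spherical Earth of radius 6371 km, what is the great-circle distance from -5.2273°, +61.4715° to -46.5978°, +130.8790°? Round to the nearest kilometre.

8020 km

Δλ = 130.8790 − 61.4715 = 69.4075°.
Δφ = -46.5978 − -5.2273 = -41.3705°.
a = sin²(Δφ/2) + cos φ₁ · cos φ₂ · sin²(Δλ/2) = 0.346570.
c = 2·atan2(√a, √(1−a)) = 1.25890 rad → d = 6371·c ≈ 8020.48 km.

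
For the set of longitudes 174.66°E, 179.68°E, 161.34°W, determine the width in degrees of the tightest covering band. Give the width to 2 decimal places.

24.00°

Sort the longitudes: -161.34°, +174.66°, +179.68°.
Eastward gaps between consecutive values (wrapping around): 336.00°, 5.02°, 18.98°.
Largest gap = 336.00° ⇒ minimal covering band is its complement: 360° − 336.00° = 24.00°.
Band runs from +174.66° eastward to -161.34°, crossing the antimeridian.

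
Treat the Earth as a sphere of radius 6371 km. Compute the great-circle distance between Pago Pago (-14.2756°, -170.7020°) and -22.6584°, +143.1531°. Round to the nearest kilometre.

4936 km

Δλ = 143.1531 − -170.7020 = 313.8551°; wrapped into (−180°, 180°]: -46.1449°.
Δφ = -22.6584 − -14.2756 = -8.3828°.
a = sin²(Δφ/2) + cos φ₁ · cos φ₂ · sin²(Δλ/2) = 0.142693.
c = 2·atan2(√a, √(1−a)) = 0.77473 rad → d = 6371·c ≈ 4935.77 km.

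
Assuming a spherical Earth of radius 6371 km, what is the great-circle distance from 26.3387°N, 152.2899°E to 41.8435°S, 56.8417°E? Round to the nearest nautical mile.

6668 nmi

Δλ = 56.8417 − 152.2899 = -95.4482°.
Δφ = -41.8435 − 26.3387 = -68.1822°.
a = sin²(Δφ/2) + cos φ₁ · cos φ₂ · sin²(Δλ/2) = 0.679682.
c = 2·atan2(√a, √(1−a)) = 1.93838 rad → d = 6371·c ≈ 12349.44 km ≈ 6668.16 nmi.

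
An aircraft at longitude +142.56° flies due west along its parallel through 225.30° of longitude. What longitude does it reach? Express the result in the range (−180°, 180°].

Start at +142.56°; shift −225.30° → -82.74°.
-82.74° already lies in (−180°, 180°].

-82.74°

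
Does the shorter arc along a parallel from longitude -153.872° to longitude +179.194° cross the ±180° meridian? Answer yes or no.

Naïve |179.194 − -153.872| = 333.066° > 180°, so the shorter arc goes the other way round — across 180°.
Signed shortest Δλ = ((179.194 − -153.872 + 180) mod 360) − 180 = -26.934°.
Going west by 26.934° from -153.872° passes through 180° before reaching +179.194°.

Yes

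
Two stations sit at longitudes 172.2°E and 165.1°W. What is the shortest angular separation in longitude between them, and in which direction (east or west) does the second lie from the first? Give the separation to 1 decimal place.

22.7° east

Raw difference: -165.1 − 172.2 = -337.3°.
Normalise into (−180°, 180°]: -337.3° + 360° = 22.7°.
Positive ⇒ the second point lies to the east; separation 22.7°.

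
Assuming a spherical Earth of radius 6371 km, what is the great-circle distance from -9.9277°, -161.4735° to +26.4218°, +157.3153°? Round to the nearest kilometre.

Δλ = 157.3153 − -161.4735 = 318.7888°; wrapped into (−180°, 180°]: -41.2112°.
Δφ = 26.4218 − -9.9277 = 36.3495°.
a = sin²(Δφ/2) + cos φ₁ · cos φ₂ · sin²(Δλ/2) = 0.206550.
c = 2·atan2(√a, √(1−a)) = 0.94357 rad → d = 6371·c ≈ 6011.49 km.

6011 km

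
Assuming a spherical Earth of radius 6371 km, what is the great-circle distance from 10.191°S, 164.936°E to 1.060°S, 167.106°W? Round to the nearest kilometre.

3253 km

Δλ = -167.106 − 164.936 = -332.042°; wrapped into (−180°, 180°]: 27.958°.
Δφ = -1.060 − -10.191 = 9.131°.
a = sin²(Δφ/2) + cos φ₁ · cos φ₂ · sin²(Δλ/2) = 0.063760.
c = 2·atan2(√a, √(1−a)) = 0.51054 rad → d = 6371·c ≈ 3252.65 km.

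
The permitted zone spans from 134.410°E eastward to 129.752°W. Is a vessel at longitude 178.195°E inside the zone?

Band width going east from +134.410° to -129.752°: ((-129.752 − 134.410) mod 360) = 95.838°.
Offset of +178.195° east of the west edge: ((178.195 − 134.410) mod 360) = 43.785°.
43.785° ≤ 95.838° ⇒ inside.

Yes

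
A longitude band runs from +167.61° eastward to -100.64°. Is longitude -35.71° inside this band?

Band width going east from +167.61° to -100.64°: ((-100.64 − 167.61) mod 360) = 91.75°.
Offset of -35.71° east of the west edge: ((-35.71 − 167.61) mod 360) = 156.68°.
156.68° > 91.75° ⇒ outside.

No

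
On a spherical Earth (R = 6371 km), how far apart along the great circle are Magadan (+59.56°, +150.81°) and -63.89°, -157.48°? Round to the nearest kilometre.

Δλ = -157.48 − 150.81 = -308.29°; wrapped into (−180°, 180°]: 51.71°.
Δφ = -63.89 − 59.56 = -123.45°.
a = sin²(Δφ/2) + cos φ₁ · cos φ₂ · sin²(Δλ/2) = 0.818008.
c = 2·atan2(√a, √(1−a)) = 2.26012 rad → d = 6371·c ≈ 14399.24 km.

14399 km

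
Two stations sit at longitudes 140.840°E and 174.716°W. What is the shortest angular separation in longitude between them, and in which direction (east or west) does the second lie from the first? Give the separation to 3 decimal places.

44.444° east

Raw difference: -174.716 − 140.840 = -315.556°.
Normalise into (−180°, 180°]: -315.556° + 360° = 44.444°.
Positive ⇒ the second point lies to the east; separation 44.444°.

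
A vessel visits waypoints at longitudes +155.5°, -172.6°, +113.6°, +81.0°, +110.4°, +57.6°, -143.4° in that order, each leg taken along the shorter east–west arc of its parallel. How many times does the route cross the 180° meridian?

Leg 1: +155.5° → -172.6°, shortest Δλ = 31.9° (east) — crosses 180°.
Leg 2: -172.6° → +113.6°, shortest Δλ = -73.8° (west) — crosses 180°.
Leg 3: +113.6° → +81.0°, shortest Δλ = -32.6° (west) — does not cross 180°.
Leg 4: +81.0° → +110.4°, shortest Δλ = 29.4° (east) — does not cross 180°.
Leg 5: +110.4° → +57.6°, shortest Δλ = -52.8° (west) — does not cross 180°.
Leg 6: +57.6° → -143.4°, shortest Δλ = 159.0° (east) — crosses 180°.
Total crossings: 3.

3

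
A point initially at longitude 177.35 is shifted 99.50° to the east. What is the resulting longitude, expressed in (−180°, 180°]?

-83.15°

Start at +177.35°; shift +99.50° → +276.85°.
+276.85° lies outside (−180°, 180°]; subtract 360° → -83.15°.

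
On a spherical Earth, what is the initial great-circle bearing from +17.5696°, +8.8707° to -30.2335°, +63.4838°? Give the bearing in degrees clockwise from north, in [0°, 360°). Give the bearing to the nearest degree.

Δλ = 63.4838 − 8.8707 = 54.6131°.
θ = atan2( sin Δλ · cos φ₂ , cos φ₁ · sin φ₂ − sin φ₁ · cos φ₂ · cos Δλ )
  = atan2(0.70437, -0.63107) = 131.858° → normalised to [0°, 360°): 131.858°.

132°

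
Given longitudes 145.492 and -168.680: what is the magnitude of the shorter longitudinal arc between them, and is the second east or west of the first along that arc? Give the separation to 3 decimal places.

45.828° east

Raw difference: -168.680 − 145.492 = -314.172°.
Normalise into (−180°, 180°]: -314.172° + 360° = 45.828°.
Positive ⇒ the second point lies to the east; separation 45.828°.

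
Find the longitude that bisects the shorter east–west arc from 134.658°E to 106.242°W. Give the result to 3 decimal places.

Signed shortest Δλ from +134.658° to -106.242° is +119.100°.
Midpoint longitude = +134.658° + (+119.100°)/2 = +134.658° + 59.550° = +194.208°.
Normalise into (−180°, 180°]: -165.792°.
(The naïve average (+134.658 + -106.242)/2 = 14.208° is on the wrong side of the globe.)

165.792°W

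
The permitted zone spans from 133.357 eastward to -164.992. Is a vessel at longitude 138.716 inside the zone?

Yes

Band width going east from +133.357° to -164.992°: ((-164.992 − 133.357) mod 360) = 61.651°.
Offset of +138.716° east of the west edge: ((138.716 − 133.357) mod 360) = 5.359°.
5.359° ≤ 61.651° ⇒ inside.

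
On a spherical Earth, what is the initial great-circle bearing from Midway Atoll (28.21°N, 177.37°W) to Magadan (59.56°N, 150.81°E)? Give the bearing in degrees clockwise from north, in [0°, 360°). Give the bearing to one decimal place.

Δλ = 150.81 − -177.37 = 328.18°; wrapped into (−180°, 180°]: -31.82°.
θ = atan2( sin Δλ · cos φ₂ , cos φ₁ · sin φ₂ − sin φ₁ · cos φ₂ · cos Δλ )
  = atan2(-0.26712, 0.55626) = -25.651° → normalised to [0°, 360°): 334.349°.

334.3°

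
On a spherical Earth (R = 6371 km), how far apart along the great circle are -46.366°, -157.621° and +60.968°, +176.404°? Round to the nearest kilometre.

Δλ = 176.404 − -157.621 = 334.025°; wrapped into (−180°, 180°]: -25.975°.
Δφ = 60.968 − -46.366 = 107.334°.
a = sin²(Δφ/2) + cos φ₁ · cos φ₂ · sin²(Δλ/2) = 0.665885.
c = 2·atan2(√a, √(1−a)) = 1.90897 rad → d = 6371·c ≈ 12162.08 km.

12162 km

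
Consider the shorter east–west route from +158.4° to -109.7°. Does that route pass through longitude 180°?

Naïve |-109.7 − 158.4| = 268.1° > 180°, so the shorter arc goes the other way round — across 180°.
Signed shortest Δλ = ((-109.7 − 158.4 + 180) mod 360) − 180 = 91.9°.
Going east by 91.9° from +158.4° passes through 180° before reaching -109.7°.

Yes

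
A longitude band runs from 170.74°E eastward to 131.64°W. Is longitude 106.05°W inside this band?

Band width going east from +170.74° to -131.64°: ((-131.64 − 170.74) mod 360) = 57.62°.
Offset of -106.05° east of the west edge: ((-106.05 − 170.74) mod 360) = 83.21°.
83.21° > 57.62° ⇒ outside.

No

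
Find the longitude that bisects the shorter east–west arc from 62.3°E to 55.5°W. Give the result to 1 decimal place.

Signed shortest Δλ from +62.3° to -55.5° is -117.8°.
Midpoint longitude = +62.3° + (-117.8°)/2 = +62.3° − 58.9° = +3.4°.

3.4°E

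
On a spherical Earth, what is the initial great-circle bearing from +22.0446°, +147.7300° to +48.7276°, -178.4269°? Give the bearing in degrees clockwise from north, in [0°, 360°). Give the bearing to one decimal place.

36.8°

Δλ = -178.4269 − 147.7300 = -326.1569°; wrapped into (−180°, 180°]: 33.8431°.
θ = atan2( sin Δλ · cos φ₂ , cos φ₁ · sin φ₂ − sin φ₁ · cos φ₂ · cos Δλ )
  = atan2(0.36737, 0.49100) = 36.804° → normalised to [0°, 360°): 36.804°.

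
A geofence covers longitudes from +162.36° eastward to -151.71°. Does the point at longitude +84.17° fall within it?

No

Band width going east from +162.36° to -151.71°: ((-151.71 − 162.36) mod 360) = 45.93°.
Offset of +84.17° east of the west edge: ((84.17 − 162.36) mod 360) = 281.81°.
281.81° > 45.93° ⇒ outside.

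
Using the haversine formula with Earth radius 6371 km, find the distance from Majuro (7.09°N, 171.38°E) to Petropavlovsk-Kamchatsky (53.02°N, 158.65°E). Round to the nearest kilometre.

Δλ = 158.65 − 171.38 = -12.73°.
Δφ = 53.02 − 7.09 = 45.93°.
a = sin²(Δφ/2) + cos φ₁ · cos φ₂ · sin²(Δλ/2) = 0.159568.
c = 2·atan2(√a, √(1−a)) = 0.82186 rad → d = 6371·c ≈ 5236.04 km.

5236 km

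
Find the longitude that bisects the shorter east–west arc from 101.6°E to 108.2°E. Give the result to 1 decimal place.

104.9°E

Signed shortest Δλ from +101.6° to +108.2° is +6.6°.
Midpoint longitude = +101.6° + (+6.6°)/2 = +101.6° + 3.3° = +104.9°.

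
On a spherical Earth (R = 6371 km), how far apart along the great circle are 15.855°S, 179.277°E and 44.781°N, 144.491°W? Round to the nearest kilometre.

Δλ = -144.491 − 179.277 = -323.768°; wrapped into (−180°, 180°]: 36.232°.
Δφ = 44.781 − -15.855 = 60.636°.
a = sin²(Δφ/2) + cos φ₁ · cos φ₂ · sin²(Δλ/2) = 0.320838.
c = 2·atan2(√a, √(1−a)) = 1.20432 rad → d = 6371·c ≈ 7672.75 km.

7673 km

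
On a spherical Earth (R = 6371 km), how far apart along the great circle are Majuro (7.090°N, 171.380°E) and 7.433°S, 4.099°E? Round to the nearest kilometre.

Δλ = 4.099 − 171.380 = -167.281°.
Δφ = -7.433 − 7.090 = -14.523°.
a = sin²(Δφ/2) + cos φ₁ · cos φ₂ · sin²(Δλ/2) = 0.987918.
c = 2·atan2(√a, √(1−a)) = 2.92131 rad → d = 6371·c ≈ 18611.67 km.

18612 km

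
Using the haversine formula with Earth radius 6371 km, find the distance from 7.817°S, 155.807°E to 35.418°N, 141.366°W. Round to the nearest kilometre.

Δλ = -141.366 − 155.807 = -297.173°; wrapped into (−180°, 180°]: 62.827°.
Δφ = 35.418 − -7.817 = 43.235°.
a = sin²(Δφ/2) + cos φ₁ · cos φ₂ · sin²(Δλ/2) = 0.355056.
c = 2·atan2(√a, √(1−a)) = 1.27669 rad → d = 6371·c ≈ 8133.77 km.

8134 km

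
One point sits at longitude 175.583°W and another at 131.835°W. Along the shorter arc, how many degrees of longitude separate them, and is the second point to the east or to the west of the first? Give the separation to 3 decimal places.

43.748° east

Raw difference: -131.835 − -175.583 = 43.748°.
Normalise into (−180°, 180°]: 43.748° stays 43.748°.
Positive ⇒ the second point lies to the east; separation 43.748°.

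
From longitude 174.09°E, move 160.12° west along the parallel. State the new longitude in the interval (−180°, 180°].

Start at +174.09°; shift −160.12° → +13.97°.
+13.97° already lies in (−180°, 180°].

13.97°E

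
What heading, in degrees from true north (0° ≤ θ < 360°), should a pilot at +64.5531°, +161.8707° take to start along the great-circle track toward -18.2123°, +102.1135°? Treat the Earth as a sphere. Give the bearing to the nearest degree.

Δλ = 102.1135 − 161.8707 = -59.7572°.
θ = atan2( sin Δλ · cos φ₂ , cos φ₁ · sin φ₂ − sin φ₁ · cos φ₂ · cos Δλ )
  = atan2(-0.82062, -0.56631) = -124.609° → normalised to [0°, 360°): 235.391°.

235°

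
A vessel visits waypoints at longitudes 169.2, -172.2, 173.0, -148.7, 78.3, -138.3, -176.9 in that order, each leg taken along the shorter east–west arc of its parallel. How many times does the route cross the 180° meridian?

5

Leg 1: +169.2° → -172.2°, shortest Δλ = 18.6° (east) — crosses 180°.
Leg 2: -172.2° → +173.0°, shortest Δλ = -14.8° (west) — crosses 180°.
Leg 3: +173.0° → -148.7°, shortest Δλ = 38.3° (east) — crosses 180°.
Leg 4: -148.7° → +78.3°, shortest Δλ = -133.0° (west) — crosses 180°.
Leg 5: +78.3° → -138.3°, shortest Δλ = 143.4° (east) — crosses 180°.
Leg 6: -138.3° → -176.9°, shortest Δλ = -38.6° (west) — does not cross 180°.
Total crossings: 5.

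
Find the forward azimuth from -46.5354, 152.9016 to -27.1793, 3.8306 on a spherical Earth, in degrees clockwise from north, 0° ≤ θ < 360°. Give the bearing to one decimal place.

Δλ = 3.8306 − 152.9016 = -149.0710°.
θ = atan2( sin Δλ · cos φ₂ , cos φ₁ · sin φ₂ − sin φ₁ · cos φ₂ · cos Δλ )
  = atan2(-0.45722, -0.86807) = -152.224° → normalised to [0°, 360°): 207.776°.

207.8°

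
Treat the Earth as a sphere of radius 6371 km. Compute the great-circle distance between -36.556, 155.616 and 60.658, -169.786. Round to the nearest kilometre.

11259 km

Δλ = -169.786 − 155.616 = -325.402°; wrapped into (−180°, 180°]: 34.598°.
Δφ = 60.658 − -36.556 = 97.214°.
a = sin²(Δφ/2) + cos φ₁ · cos φ₂ · sin²(Δλ/2) = 0.597593.
c = 2·atan2(√a, √(1−a)) = 1.76724 rad → d = 6371·c ≈ 11259.10 km.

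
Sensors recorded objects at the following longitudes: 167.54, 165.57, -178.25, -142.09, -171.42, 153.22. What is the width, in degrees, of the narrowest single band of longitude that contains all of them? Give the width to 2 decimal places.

Sort the longitudes: -178.25°, -171.42°, -142.09°, +153.22°, +165.57°, +167.54°.
Eastward gaps between consecutive values (wrapping around): 6.83°, 29.33°, 295.31°, 12.35°, 1.97°, 14.21°.
Largest gap = 295.31° ⇒ minimal covering band is its complement: 360° − 295.31° = 64.69°.
Band runs from +153.22° eastward to -142.09°, crossing the antimeridian.

64.69°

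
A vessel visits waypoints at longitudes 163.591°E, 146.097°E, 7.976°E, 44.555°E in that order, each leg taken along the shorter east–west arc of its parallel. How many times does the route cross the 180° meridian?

0

Leg 1: +163.591° → +146.097°, shortest Δλ = -17.494° (west) — does not cross 180°.
Leg 2: +146.097° → +7.976°, shortest Δλ = -138.121° (west) — does not cross 180°.
Leg 3: +7.976° → +44.555°, shortest Δλ = 36.579° (east) — does not cross 180°.
Total crossings: 0.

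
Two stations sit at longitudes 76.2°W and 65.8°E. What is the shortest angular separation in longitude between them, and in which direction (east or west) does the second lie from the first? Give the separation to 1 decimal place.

Raw difference: 65.8 − -76.2 = 142.0°.
Normalise into (−180°, 180°]: 142.0° stays 142.0°.
Positive ⇒ the second point lies to the east; separation 142.0°.

142.0° east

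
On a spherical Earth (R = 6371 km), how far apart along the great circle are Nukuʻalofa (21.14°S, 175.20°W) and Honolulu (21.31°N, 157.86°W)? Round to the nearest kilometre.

Δλ = -157.86 − -175.20 = 17.34°.
Δφ = 21.31 − -21.14 = 42.45°.
a = sin²(Δφ/2) + cos φ₁ · cos φ₂ · sin²(Δλ/2) = 0.150812.
c = 2·atan2(√a, √(1−a)) = 0.79767 rad → d = 6371·c ≈ 5081.96 km.

5082 km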